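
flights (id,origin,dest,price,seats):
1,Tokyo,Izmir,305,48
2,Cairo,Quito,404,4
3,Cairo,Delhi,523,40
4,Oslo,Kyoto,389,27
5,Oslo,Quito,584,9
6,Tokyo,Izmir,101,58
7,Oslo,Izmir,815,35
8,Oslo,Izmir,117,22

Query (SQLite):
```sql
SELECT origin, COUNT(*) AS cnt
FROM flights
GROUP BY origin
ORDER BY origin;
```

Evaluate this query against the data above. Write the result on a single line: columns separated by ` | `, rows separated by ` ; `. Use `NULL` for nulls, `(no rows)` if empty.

Partition flights by origin; compute COUNT(*) within each group.
  Cairo: ids {2, 3} → COUNT(*)=2
  Oslo: ids {4, 5, 7, 8} → COUNT(*)=4
  Tokyo: ids {1, 6} → COUNT(*)=2

Cairo | 2 ; Oslo | 4 ; Tokyo | 2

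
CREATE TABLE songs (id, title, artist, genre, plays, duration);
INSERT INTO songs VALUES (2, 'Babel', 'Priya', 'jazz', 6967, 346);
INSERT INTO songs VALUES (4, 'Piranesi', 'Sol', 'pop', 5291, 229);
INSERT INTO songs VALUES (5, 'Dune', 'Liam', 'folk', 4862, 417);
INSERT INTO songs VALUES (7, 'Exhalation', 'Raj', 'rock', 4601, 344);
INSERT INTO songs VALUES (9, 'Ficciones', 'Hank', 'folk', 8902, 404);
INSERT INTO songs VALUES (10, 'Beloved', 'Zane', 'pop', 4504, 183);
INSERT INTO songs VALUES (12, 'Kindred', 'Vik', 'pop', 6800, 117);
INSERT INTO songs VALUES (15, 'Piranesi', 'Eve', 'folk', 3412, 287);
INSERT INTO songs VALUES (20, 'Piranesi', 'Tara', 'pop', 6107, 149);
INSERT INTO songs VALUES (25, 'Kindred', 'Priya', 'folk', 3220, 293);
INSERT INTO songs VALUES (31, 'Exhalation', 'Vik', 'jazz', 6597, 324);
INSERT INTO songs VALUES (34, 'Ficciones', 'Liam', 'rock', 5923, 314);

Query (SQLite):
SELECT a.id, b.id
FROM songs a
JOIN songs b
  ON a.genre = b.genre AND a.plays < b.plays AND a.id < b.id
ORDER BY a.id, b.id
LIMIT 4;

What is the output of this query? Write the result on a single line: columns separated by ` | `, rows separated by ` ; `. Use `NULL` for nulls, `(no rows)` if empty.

Pairs (a,b) with same genre, a.plays < b.plays, a.id < b.id.
genre groups: folk:{5,9,15,25} jazz:{2,31} pop:{4,10,12,20} rock:{7,34}
Ordered by (a.id, b.id); first 4.

4 | 12 ; 4 | 20 ; 5 | 9 ; 7 | 34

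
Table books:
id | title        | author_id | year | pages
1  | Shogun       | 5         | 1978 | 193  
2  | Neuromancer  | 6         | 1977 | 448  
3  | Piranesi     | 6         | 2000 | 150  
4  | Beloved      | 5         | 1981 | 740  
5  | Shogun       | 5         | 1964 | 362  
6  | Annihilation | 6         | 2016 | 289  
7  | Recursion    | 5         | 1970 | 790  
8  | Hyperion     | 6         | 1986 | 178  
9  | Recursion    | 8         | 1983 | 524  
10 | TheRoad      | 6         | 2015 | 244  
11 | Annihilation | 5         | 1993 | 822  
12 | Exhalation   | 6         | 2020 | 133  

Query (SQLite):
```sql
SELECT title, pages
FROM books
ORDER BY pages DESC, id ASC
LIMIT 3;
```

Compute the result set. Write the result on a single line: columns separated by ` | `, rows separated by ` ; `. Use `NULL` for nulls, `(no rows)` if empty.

Sort by pages desc, tiebreak id asc: (822, id=11), (790, id=7), (740, id=4), (524, id=9), (448, id=2), (362, id=5) …. Take first 3.

Annihilation | 822 ; Recursion | 790 ; Beloved | 740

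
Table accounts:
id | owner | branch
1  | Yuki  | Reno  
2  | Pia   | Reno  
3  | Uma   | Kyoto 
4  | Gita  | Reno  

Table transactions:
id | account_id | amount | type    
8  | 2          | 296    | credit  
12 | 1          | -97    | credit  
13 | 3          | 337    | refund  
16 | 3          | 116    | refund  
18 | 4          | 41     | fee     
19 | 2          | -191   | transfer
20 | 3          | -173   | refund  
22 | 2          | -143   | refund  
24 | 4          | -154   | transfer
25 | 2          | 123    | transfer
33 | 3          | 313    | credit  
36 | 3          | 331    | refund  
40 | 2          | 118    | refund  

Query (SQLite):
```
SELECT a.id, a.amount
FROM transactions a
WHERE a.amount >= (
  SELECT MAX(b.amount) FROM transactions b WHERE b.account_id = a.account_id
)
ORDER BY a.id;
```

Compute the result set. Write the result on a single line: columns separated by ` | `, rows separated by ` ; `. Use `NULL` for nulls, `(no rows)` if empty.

8 | 296 ; 12 | -97 ; 13 | 337 ; 18 | 41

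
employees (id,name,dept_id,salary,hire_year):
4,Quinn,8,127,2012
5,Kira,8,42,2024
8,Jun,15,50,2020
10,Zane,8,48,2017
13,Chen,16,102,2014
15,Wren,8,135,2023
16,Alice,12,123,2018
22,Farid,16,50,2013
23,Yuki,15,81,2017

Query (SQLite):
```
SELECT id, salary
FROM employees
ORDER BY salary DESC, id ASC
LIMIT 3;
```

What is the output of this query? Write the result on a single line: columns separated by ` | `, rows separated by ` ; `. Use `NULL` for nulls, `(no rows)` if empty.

Sort by salary desc, tiebreak id asc: (135, id=15), (127, id=4), (123, id=16), (102, id=13), (81, id=23), (50, id=8) …. Take first 3.

15 | 135 ; 4 | 127 ; 16 | 123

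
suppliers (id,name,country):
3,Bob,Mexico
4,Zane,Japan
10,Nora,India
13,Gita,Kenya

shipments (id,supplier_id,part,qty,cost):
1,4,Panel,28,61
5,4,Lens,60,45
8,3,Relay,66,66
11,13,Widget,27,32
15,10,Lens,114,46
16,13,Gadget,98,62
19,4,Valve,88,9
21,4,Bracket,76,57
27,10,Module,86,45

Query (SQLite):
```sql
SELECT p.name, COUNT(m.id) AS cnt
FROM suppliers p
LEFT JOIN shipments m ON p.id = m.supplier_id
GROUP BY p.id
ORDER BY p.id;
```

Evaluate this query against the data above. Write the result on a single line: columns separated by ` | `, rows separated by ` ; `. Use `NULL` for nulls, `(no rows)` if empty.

Bob | 1 ; Zane | 4 ; Nora | 2 ; Gita | 2

LEFT JOIN keeps every suppliers row; unmatched ones get NULL for shipments columns.
Group by suppliers.id and compute COUNT(m.id). COUNT(col) of an all-NULL group is 0.
  3: ids {8} → COUNT(m.id)=1
  4: ids {1, 5, 19, 21} → COUNT(m.id)=4
  10: ids {15, 27} → COUNT(m.id)=2
  13: ids {11, 16} → COUNT(m.id)=2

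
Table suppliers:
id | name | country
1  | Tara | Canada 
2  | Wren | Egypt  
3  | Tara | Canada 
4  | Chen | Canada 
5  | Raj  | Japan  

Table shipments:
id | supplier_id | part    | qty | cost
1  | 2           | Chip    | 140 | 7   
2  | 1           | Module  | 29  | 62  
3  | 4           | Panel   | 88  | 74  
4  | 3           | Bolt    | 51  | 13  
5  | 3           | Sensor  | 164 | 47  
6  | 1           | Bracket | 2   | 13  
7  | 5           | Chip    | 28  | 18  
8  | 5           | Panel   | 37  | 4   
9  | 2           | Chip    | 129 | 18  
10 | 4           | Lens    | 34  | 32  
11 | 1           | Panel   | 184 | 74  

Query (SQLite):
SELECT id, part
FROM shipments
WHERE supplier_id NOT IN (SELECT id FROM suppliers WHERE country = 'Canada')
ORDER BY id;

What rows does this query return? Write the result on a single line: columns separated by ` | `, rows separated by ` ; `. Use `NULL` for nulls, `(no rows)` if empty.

Inner query: suppliers.id where country = 'Canada'.
Outer: keep shipments rows whose supplier_id is not in that set.
Inner query → {1, 3, 4}

1 | Chip ; 7 | Chip ; 8 | Panel ; 9 | Chip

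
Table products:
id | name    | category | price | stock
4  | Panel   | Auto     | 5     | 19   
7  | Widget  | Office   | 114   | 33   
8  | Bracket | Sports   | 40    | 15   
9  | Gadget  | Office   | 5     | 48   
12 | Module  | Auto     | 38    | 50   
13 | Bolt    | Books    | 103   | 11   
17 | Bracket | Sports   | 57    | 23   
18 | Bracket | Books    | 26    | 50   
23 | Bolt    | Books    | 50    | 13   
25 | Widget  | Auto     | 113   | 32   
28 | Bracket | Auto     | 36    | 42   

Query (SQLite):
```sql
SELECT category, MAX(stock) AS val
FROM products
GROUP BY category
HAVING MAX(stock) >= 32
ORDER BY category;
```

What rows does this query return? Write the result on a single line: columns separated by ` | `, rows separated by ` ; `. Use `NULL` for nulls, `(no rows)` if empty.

Partition products by category; compute MAX(stock) within each group.
HAVING: keep groups where MAX(stock) >= 32.
  Auto: ids {4, 12, 25, 28} → MAX(stock)=50
  Books: ids {13, 18, 23} → MAX(stock)=50
  Office: ids {7, 9} → MAX(stock)=48
  Sports: ids {8, 17} → MAX(stock)=23

Auto | 50 ; Books | 50 ; Office | 48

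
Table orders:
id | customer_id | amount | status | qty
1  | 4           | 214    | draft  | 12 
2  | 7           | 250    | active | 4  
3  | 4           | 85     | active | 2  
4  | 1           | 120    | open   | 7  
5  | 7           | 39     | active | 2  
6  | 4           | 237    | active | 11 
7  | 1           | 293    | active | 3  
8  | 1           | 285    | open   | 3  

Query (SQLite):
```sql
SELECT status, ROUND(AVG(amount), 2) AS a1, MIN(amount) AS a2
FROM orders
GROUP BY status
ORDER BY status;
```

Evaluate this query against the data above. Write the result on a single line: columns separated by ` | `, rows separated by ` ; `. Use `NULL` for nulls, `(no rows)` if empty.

Group orders by status.
Per group compute: ROUND(AVG(amount), 2), MIN(amount).
  active: ids {2, 3, 5, 6, 7} → ROUND(AVG(amount), 2)=180.8, MIN(amount)=39
  draft: ids {1} → ROUND(AVG(amount), 2)=214, MIN(amount)=214
  open: ids {4, 8} → ROUND(AVG(amount), 2)=202.5, MIN(amount)=120

active | 180.8 | 39 ; draft | 214 | 214 ; open | 202.5 | 120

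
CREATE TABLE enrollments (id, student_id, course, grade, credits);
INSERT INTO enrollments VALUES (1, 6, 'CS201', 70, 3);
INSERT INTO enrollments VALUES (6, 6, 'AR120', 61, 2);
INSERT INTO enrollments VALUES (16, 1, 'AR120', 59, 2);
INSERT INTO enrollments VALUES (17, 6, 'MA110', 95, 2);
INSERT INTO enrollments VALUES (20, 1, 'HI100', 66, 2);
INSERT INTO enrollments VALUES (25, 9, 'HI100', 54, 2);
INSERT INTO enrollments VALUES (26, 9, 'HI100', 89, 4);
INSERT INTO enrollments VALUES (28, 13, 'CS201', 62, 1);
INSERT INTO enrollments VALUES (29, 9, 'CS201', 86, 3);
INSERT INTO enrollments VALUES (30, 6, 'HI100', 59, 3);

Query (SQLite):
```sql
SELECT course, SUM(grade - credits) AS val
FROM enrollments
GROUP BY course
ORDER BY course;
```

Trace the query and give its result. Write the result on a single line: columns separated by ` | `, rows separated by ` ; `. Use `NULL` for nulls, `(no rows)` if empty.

For each row compute grade - credits.
Group by course; take SUM of the expression per group.
  AR120: ids {6, 16} → SUM(grade - credits)=116
  CS201: ids {1, 28, 29} → SUM(grade - credits)=211
  HI100: ids {20, 25, 26, 30} → SUM(grade - credits)=257
  MA110: ids {17} → SUM(grade - credits)=93

AR120 | 116 ; CS201 | 211 ; HI100 | 257 ; MA110 | 93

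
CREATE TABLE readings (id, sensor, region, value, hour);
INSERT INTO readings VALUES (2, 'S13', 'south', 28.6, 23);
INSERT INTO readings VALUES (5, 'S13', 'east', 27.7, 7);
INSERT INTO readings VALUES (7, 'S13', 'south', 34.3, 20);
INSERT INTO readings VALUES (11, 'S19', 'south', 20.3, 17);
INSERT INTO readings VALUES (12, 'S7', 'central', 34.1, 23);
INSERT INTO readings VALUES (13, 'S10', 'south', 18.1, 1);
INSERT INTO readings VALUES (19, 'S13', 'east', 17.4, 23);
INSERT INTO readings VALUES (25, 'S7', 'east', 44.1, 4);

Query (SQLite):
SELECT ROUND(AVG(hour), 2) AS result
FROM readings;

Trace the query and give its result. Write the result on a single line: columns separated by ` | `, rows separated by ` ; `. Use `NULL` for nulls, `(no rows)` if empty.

14.75

All hour values: [23, 7, 20, 17, 23, 1, 23, 4].
AVG = 118 / 8 (rounded to 2 dp).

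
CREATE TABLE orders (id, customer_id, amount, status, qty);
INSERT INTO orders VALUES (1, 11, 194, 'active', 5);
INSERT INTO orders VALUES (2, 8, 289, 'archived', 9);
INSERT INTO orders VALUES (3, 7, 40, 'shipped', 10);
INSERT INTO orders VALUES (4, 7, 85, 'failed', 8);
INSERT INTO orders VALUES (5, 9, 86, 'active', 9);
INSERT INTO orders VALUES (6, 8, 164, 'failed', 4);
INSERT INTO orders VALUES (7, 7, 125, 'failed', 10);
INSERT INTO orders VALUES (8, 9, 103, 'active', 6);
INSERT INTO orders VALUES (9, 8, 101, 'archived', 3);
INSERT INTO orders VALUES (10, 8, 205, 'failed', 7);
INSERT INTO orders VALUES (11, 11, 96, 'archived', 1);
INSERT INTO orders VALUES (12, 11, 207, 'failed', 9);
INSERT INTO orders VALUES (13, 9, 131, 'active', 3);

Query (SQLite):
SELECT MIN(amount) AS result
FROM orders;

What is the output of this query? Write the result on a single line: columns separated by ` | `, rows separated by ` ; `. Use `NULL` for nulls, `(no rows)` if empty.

All amount values: [194, 289, 40, 85, 86, 164, 125, 103, 101, 205, 96, 207, 131].
MIN of non-NULL values = 40.

40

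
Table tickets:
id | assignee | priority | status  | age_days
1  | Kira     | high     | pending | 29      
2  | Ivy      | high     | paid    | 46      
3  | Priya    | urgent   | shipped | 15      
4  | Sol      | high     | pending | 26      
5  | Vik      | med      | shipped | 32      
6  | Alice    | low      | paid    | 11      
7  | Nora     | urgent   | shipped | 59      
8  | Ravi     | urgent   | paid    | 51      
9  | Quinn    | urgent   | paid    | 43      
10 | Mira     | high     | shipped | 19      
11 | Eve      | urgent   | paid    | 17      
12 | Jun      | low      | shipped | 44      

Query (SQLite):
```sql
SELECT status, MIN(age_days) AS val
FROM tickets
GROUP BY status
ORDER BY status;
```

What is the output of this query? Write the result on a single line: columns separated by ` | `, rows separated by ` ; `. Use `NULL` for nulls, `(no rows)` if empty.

Partition tickets by status; compute MIN(age_days) within each group.
  paid: ids {2, 6, 8, 9, 11} → MIN(age_days)=11
  pending: ids {1, 4} → MIN(age_days)=26
  shipped: ids {3, 5, 7, 10, 12} → MIN(age_days)=15

paid | 11 ; pending | 26 ; shipped | 15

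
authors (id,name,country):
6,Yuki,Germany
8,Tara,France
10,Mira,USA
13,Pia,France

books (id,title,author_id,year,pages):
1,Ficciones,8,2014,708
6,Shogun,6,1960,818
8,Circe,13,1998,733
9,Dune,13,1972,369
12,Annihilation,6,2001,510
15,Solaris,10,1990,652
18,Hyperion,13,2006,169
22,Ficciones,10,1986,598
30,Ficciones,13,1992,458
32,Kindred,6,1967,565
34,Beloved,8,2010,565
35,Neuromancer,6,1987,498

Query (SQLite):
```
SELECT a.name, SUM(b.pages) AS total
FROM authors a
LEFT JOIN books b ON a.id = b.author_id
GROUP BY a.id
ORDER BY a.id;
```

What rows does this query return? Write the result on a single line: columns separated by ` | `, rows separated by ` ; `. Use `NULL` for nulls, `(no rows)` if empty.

Yuki | 2391 ; Tara | 1273 ; Mira | 1250 ; Pia | 1729

LEFT JOIN keeps every authors row; unmatched ones get NULL for books columns.
Group by authors.id and compute SUM(b.pages). SUM over an all-NULL group is NULL.
  6: ids {6, 12, 32, 35} → SUM(b.pages)=2391
  8: ids {1, 34} → SUM(b.pages)=1273
  10: ids {15, 22} → SUM(b.pages)=1250
  13: ids {8, 9, 18, 30} → SUM(b.pages)=1729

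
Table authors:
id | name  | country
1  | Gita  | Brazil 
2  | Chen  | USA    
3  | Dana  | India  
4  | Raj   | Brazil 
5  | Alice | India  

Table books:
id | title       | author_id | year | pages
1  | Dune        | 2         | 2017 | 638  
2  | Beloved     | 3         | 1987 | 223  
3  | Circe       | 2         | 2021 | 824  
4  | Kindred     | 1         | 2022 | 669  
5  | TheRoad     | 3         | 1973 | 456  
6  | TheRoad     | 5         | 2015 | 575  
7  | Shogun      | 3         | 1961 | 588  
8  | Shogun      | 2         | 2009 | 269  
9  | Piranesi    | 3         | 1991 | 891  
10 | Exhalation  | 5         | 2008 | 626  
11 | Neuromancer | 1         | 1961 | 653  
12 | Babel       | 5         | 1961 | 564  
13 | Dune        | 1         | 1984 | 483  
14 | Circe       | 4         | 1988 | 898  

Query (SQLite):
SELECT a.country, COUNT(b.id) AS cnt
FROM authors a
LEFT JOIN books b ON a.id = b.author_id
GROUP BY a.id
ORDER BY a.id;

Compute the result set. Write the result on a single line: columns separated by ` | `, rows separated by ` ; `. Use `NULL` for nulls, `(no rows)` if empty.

Brazil | 3 ; USA | 3 ; India | 4 ; Brazil | 1 ; India | 3

LEFT JOIN keeps every authors row; unmatched ones get NULL for books columns.
Group by authors.id and compute COUNT(b.id). COUNT(col) of an all-NULL group is 0.
  1: ids {4, 11, 13} → COUNT(b.id)=3
  2: ids {1, 3, 8} → COUNT(b.id)=3
  3: ids {2, 5, 7, 9} → COUNT(b.id)=4
  4: ids {14} → COUNT(b.id)=1
  5: ids {6, 10, 12} → COUNT(b.id)=3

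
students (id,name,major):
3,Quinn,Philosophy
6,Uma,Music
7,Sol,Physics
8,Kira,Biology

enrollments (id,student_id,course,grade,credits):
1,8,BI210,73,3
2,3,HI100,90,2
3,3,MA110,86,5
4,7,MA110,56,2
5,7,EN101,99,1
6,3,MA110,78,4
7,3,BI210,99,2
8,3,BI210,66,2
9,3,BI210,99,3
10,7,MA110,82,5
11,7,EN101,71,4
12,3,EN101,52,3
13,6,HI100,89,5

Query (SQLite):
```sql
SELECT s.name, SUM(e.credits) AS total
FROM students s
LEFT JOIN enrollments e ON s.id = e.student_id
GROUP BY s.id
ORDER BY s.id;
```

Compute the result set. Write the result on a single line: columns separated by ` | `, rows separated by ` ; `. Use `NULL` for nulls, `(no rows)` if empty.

LEFT JOIN keeps every students row; unmatched ones get NULL for enrollments columns.
Group by students.id and compute SUM(e.credits). SUM over an all-NULL group is NULL.
  3: ids {2, 3, 6, 7, 8, 9, 12} → SUM(e.credits)=21
  6: ids {13} → SUM(e.credits)=5
  7: ids {4, 5, 10, 11} → SUM(e.credits)=12
  8: ids {1} → SUM(e.credits)=3

Quinn | 21 ; Uma | 5 ; Sol | 12 ; Kira | 3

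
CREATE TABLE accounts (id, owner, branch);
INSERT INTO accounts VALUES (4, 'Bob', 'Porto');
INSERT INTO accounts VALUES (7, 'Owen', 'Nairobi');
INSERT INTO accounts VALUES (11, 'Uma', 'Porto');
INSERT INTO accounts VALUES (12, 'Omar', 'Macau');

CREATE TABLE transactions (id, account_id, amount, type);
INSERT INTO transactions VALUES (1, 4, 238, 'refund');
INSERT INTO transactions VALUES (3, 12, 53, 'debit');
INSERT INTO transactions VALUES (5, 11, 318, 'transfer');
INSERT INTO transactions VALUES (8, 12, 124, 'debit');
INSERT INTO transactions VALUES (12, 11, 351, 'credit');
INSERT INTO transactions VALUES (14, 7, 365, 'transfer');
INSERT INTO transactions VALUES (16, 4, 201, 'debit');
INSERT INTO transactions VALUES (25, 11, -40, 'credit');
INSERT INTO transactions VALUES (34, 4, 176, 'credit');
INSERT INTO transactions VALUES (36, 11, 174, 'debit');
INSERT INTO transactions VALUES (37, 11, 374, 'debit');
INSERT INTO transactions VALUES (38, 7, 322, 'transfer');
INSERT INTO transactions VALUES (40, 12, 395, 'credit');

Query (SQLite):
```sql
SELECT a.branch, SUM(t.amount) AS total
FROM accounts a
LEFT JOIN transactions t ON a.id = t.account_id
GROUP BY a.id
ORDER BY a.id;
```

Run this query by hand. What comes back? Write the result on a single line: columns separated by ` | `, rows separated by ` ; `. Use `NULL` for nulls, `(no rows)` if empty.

LEFT JOIN keeps every accounts row; unmatched ones get NULL for transactions columns.
Group by accounts.id and compute SUM(t.amount). SUM over an all-NULL group is NULL.
  4: ids {1, 16, 34} → SUM(t.amount)=615
  7: ids {14, 38} → SUM(t.amount)=687
  11: ids {5, 12, 25, 36, 37} → SUM(t.amount)=1177
  12: ids {3, 8, 40} → SUM(t.amount)=572

Porto | 615 ; Nairobi | 687 ; Porto | 1177 ; Macau | 572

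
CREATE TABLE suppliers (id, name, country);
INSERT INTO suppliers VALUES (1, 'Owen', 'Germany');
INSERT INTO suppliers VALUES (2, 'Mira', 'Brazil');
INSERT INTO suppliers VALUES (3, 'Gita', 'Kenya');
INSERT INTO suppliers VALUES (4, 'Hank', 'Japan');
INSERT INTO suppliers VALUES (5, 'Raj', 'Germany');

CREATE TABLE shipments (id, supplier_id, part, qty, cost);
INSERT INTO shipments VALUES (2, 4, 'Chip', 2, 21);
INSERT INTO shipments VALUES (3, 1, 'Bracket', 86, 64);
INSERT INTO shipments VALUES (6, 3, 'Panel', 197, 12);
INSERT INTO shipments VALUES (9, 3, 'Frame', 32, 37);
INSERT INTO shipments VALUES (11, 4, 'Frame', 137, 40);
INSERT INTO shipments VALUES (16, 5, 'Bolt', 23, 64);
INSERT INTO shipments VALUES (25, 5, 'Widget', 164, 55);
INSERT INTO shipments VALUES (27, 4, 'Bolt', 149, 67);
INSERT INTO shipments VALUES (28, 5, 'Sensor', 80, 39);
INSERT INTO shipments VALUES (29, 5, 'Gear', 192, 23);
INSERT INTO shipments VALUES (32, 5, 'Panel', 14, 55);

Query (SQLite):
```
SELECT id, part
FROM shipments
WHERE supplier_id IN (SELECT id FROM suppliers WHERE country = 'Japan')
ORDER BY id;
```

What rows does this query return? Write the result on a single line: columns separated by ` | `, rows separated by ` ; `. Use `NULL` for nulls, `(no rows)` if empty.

Inner query: suppliers.id where country = 'Japan'.
Outer: keep shipments rows whose supplier_id is in that set.
Inner query → {4}

2 | Chip ; 11 | Frame ; 27 | Bolt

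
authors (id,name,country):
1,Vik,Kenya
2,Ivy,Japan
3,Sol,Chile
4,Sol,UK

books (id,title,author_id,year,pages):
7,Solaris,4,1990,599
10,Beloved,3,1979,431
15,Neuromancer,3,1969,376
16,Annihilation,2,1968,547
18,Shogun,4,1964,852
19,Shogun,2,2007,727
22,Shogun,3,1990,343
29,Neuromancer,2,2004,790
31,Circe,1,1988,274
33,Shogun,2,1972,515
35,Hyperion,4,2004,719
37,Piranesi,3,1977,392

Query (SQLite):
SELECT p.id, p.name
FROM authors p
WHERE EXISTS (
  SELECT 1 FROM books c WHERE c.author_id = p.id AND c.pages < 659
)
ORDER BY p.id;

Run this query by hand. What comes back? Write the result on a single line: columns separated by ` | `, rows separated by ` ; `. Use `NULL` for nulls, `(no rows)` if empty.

For each authors row, check whether any books with matching author_id has pages < 659.
Keep rows where that is true.

1 | Vik ; 2 | Ivy ; 3 | Sol ; 4 | Sol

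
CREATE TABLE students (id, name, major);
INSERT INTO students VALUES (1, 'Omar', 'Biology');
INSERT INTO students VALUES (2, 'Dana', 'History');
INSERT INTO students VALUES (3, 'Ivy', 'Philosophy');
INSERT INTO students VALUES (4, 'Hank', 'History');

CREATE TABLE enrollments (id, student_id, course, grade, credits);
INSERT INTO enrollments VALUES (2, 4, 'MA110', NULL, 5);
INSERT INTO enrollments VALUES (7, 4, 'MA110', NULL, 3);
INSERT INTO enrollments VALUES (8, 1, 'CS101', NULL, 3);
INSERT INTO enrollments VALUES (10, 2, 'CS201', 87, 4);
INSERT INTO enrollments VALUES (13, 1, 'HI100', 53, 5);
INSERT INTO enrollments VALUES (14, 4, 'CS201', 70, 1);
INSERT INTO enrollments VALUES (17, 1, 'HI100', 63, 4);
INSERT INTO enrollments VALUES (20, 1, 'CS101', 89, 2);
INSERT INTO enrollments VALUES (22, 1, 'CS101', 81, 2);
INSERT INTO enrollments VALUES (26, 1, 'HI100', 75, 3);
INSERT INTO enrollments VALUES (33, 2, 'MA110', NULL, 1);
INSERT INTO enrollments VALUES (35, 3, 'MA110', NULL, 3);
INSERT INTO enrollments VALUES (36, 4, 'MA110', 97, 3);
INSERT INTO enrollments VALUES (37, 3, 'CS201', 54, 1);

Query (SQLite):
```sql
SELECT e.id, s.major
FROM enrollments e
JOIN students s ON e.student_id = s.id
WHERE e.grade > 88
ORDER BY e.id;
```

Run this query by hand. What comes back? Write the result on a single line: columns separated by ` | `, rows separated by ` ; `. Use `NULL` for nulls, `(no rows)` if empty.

Each enrollments row matches the students row where student_id = students.id.
Then keep rows with e.grade > 88.

20 | Biology ; 36 | History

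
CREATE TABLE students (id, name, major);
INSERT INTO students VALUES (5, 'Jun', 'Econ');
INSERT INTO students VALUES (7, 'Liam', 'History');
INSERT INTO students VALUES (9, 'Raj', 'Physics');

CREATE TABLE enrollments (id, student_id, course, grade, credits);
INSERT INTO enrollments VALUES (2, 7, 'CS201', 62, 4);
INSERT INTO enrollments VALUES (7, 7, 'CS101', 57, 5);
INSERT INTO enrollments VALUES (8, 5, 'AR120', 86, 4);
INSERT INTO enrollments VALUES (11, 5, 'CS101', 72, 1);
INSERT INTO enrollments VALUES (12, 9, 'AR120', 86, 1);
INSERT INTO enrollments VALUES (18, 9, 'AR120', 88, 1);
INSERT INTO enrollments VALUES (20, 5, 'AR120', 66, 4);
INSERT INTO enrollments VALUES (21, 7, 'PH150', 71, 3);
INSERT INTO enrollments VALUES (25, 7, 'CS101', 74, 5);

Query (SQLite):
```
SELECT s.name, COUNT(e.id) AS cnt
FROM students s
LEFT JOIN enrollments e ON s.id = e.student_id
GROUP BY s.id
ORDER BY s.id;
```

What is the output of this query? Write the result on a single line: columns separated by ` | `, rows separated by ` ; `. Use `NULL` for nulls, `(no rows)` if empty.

Jun | 3 ; Liam | 4 ; Raj | 2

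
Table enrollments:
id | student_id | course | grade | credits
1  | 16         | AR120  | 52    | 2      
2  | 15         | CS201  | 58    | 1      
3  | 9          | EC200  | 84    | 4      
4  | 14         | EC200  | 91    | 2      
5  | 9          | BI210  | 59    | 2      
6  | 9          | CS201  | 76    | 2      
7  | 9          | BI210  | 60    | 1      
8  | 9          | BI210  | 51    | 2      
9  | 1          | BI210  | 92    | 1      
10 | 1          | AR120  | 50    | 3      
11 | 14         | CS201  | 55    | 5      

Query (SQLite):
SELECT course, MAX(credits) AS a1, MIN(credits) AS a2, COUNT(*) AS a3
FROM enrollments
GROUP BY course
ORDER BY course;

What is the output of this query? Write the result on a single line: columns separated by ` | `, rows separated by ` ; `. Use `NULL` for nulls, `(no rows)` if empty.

AR120 | 3 | 2 | 2 ; BI210 | 2 | 1 | 4 ; CS201 | 5 | 1 | 3 ; EC200 | 4 | 2 | 2

Group enrollments by course.
Per group compute: MAX(credits), MIN(credits), COUNT(*).
  AR120: ids {1, 10} → MAX(credits)=3, MIN(credits)=2, COUNT(*)=2
  BI210: ids {5, 7, 8, 9} → MAX(credits)=2, MIN(credits)=1, COUNT(*)=4
  CS201: ids {2, 6, 11} → MAX(credits)=5, MIN(credits)=1, COUNT(*)=3
  EC200: ids {3, 4} → MAX(credits)=4, MIN(credits)=2, COUNT(*)=2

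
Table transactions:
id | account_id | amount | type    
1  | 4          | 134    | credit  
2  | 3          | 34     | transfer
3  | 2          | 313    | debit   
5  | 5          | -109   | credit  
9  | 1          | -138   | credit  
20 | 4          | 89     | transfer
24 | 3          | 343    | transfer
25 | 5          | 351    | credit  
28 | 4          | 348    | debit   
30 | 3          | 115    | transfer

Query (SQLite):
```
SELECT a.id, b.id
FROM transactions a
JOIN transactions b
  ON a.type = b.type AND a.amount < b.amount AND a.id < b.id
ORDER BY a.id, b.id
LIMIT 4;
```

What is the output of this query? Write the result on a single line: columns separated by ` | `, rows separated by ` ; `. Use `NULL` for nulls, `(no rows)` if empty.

Pairs (a,b) with same type, a.amount < b.amount, a.id < b.id.
type groups: credit:{1,5,9,25} debit:{3,28} transfer:{2,20,24,30}
Ordered by (a.id, b.id); first 4.

1 | 25 ; 2 | 20 ; 2 | 24 ; 2 | 30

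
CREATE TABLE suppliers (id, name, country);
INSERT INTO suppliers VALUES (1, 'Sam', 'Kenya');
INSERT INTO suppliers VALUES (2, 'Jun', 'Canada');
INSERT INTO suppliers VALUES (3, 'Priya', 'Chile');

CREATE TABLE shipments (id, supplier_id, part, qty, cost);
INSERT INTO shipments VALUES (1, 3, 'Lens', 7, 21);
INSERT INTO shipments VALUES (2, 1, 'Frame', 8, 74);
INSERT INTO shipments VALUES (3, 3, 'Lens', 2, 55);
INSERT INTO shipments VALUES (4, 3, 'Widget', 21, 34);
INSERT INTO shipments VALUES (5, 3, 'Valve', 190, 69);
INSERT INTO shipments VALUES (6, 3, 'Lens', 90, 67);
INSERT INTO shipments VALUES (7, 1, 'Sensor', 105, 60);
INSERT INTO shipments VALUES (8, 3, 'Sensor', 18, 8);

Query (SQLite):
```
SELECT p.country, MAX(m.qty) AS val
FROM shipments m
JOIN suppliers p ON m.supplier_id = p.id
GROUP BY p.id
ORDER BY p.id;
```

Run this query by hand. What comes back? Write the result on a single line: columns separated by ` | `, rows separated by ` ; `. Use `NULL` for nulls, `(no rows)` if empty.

Join each shipments row to its suppliers via supplier_id.
Group joined rows by suppliers.id; compute MAX(m.qty) per group.
  1: ids {2, 7} → MAX(m.qty)=105
  3: ids {1, 3, 4, 5, 6, 8} → MAX(m.qty)=190

Kenya | 105 ; Chile | 190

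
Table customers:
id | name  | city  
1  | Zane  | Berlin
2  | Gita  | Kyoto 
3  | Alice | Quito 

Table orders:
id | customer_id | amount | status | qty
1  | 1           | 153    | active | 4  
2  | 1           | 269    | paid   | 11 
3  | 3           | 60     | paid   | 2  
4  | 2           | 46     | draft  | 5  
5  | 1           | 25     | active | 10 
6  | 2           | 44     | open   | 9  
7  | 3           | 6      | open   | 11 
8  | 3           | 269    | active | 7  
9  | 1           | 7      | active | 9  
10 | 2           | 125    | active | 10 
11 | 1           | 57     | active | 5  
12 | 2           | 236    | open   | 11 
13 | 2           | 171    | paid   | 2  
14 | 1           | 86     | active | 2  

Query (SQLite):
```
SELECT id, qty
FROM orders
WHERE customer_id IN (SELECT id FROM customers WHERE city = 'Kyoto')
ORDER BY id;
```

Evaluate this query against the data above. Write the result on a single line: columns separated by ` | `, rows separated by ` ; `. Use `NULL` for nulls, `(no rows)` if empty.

Inner query: customers.id where city = 'Kyoto'.
Outer: keep orders rows whose customer_id is in that set.
Inner query → {2}

4 | 5 ; 6 | 9 ; 10 | 10 ; 12 | 11 ; 13 | 2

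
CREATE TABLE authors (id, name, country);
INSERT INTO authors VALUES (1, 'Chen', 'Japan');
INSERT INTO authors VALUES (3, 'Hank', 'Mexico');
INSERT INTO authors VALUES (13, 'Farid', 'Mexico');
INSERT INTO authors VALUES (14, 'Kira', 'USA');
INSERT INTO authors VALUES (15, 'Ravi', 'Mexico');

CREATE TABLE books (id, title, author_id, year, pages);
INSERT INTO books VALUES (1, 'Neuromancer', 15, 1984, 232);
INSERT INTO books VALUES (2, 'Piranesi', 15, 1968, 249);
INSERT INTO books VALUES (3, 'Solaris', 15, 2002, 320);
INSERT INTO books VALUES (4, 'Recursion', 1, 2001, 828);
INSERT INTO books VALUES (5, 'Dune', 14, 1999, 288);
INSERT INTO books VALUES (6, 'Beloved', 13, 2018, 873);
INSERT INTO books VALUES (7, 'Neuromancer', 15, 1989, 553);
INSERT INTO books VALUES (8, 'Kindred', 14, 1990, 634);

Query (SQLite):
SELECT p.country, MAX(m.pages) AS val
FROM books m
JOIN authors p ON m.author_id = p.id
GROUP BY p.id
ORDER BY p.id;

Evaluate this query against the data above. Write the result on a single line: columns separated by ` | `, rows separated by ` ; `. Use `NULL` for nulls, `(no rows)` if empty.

Japan | 828 ; Mexico | 873 ; USA | 634 ; Mexico | 553

Join each books row to its authors via author_id.
Group joined rows by authors.id; compute MAX(m.pages) per group.
  1: ids {4} → MAX(m.pages)=828
  13: ids {6} → MAX(m.pages)=873
  14: ids {5, 8} → MAX(m.pages)=634
  15: ids {1, 2, 3, 7} → MAX(m.pages)=553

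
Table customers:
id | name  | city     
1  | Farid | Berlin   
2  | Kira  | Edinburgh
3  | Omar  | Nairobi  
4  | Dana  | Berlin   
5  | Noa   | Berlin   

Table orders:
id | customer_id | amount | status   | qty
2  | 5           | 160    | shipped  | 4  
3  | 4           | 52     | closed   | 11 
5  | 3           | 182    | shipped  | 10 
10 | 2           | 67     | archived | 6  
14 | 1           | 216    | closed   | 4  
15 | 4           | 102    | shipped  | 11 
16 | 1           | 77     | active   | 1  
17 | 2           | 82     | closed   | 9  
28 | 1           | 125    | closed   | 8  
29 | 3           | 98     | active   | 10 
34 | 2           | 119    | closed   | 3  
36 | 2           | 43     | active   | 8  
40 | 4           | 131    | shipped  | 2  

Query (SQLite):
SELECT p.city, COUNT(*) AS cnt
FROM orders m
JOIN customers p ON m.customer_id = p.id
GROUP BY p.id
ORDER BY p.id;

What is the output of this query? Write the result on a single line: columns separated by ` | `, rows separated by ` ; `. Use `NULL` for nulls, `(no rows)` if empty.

Join each orders row to its customers via customer_id.
Group joined rows by customers.id; compute COUNT(*) per group.
  1: ids {14, 16, 28} → COUNT(*)=3
  2: ids {10, 17, 34, 36} → COUNT(*)=4
  3: ids {5, 29} → COUNT(*)=2
  4: ids {3, 15, 40} → COUNT(*)=3
  5: ids {2} → COUNT(*)=1

Berlin | 3 ; Edinburgh | 4 ; Nairobi | 2 ; Berlin | 3 ; Berlin | 1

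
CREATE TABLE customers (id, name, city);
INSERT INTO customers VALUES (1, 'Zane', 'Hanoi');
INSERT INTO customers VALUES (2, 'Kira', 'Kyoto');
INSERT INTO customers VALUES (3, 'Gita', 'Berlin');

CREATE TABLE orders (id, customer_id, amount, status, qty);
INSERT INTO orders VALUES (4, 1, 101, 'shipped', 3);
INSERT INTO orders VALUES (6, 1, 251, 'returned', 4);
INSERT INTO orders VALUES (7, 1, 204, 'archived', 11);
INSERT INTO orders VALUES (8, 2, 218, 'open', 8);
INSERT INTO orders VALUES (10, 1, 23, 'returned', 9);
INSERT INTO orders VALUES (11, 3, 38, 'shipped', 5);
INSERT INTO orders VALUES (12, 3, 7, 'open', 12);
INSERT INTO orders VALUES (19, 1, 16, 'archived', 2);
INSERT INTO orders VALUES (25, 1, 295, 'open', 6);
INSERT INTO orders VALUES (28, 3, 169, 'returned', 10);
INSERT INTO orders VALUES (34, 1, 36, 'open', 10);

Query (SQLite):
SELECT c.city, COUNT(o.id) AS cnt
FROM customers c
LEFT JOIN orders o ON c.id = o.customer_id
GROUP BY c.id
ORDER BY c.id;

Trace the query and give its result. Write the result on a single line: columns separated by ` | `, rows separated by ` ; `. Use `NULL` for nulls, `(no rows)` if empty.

LEFT JOIN keeps every customers row; unmatched ones get NULL for orders columns.
Group by customers.id and compute COUNT(o.id). COUNT(col) of an all-NULL group is 0.
  1: ids {4, 6, 7, 10, 19, 25, 34} → COUNT(o.id)=7
  2: ids {8} → COUNT(o.id)=1
  3: ids {11, 12, 28} → COUNT(o.id)=3

Hanoi | 7 ; Kyoto | 1 ; Berlin | 3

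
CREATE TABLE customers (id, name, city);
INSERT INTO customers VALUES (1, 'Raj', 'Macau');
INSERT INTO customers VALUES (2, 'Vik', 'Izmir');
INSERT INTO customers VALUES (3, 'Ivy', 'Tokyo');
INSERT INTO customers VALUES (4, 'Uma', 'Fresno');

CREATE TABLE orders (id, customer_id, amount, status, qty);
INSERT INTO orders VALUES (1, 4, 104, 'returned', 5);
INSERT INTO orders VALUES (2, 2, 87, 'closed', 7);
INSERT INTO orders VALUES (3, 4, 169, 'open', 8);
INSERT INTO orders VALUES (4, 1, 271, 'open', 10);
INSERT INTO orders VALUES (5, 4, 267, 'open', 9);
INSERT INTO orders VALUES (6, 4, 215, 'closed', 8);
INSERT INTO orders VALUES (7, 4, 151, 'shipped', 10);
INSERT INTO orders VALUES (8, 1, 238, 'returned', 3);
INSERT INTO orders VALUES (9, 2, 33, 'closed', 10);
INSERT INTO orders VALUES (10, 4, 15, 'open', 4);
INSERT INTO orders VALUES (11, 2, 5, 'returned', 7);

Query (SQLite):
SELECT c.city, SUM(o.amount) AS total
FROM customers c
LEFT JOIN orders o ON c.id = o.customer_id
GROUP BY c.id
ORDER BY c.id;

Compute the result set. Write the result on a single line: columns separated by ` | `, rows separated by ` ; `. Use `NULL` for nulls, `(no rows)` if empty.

Macau | 509 ; Izmir | 125 ; Tokyo | NULL ; Fresno | 921

LEFT JOIN keeps every customers row; unmatched ones get NULL for orders columns.
Group by customers.id and compute SUM(o.amount). SUM over an all-NULL group is NULL.
  1: ids {4, 8} → SUM(o.amount)=509
  2: ids {2, 9, 11} → SUM(o.amount)=125
  3: ids {—} → SUM(o.amount)=NULL
  4: ids {1, 3, 5, 6, 7, 10} → SUM(o.amount)=921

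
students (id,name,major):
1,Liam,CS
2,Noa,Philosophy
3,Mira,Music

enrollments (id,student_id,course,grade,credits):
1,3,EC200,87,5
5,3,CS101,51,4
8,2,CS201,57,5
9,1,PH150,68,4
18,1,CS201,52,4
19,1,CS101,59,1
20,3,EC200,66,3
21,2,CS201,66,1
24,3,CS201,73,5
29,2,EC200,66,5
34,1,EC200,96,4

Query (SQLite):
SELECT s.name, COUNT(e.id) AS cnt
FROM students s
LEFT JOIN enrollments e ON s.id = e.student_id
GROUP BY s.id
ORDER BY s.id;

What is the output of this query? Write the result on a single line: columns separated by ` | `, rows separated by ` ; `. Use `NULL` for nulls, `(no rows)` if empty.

Liam | 4 ; Noa | 3 ; Mira | 4

LEFT JOIN keeps every students row; unmatched ones get NULL for enrollments columns.
Group by students.id and compute COUNT(e.id). COUNT(col) of an all-NULL group is 0.
  1: ids {9, 18, 19, 34} → COUNT(e.id)=4
  2: ids {8, 21, 29} → COUNT(e.id)=3
  3: ids {1, 5, 20, 24} → COUNT(e.id)=4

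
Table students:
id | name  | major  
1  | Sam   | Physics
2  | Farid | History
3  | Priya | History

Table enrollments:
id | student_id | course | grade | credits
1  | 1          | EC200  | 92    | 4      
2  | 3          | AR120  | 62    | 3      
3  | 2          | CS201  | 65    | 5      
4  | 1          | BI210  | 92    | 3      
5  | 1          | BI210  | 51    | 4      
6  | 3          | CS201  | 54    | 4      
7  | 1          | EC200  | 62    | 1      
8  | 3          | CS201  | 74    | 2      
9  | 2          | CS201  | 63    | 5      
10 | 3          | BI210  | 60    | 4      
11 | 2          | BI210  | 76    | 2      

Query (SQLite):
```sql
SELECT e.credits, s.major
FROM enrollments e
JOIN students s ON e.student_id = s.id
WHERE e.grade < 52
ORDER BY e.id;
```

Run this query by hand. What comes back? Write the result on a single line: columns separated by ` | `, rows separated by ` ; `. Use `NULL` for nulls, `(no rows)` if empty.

4 | Physics

Each enrollments row matches the students row where student_id = students.id.
Then keep rows with e.grade < 52.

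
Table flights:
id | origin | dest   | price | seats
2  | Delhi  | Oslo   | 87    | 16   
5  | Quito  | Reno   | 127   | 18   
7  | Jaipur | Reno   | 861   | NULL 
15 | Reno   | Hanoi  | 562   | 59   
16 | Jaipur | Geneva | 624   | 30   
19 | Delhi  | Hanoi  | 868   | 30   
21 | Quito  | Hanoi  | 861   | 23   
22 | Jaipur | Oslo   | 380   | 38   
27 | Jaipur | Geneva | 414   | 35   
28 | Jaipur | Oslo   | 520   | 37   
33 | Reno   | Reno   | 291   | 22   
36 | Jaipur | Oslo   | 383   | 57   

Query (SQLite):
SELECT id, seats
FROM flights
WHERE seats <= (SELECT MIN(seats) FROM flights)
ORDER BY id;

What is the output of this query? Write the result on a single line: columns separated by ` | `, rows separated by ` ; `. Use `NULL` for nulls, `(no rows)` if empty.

Scalar subquery: MIN(seats) over all flights rows = 16.
Keep rows where seats <= that value.

2 | 16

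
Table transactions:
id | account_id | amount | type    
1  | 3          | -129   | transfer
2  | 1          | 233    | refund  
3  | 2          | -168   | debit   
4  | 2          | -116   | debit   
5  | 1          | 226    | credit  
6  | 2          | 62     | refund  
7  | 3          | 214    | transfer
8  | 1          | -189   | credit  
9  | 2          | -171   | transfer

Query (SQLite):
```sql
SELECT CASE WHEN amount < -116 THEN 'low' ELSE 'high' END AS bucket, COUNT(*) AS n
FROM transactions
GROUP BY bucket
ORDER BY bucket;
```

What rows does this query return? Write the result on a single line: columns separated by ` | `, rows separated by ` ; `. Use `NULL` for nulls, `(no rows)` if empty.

high | 5 ; low | 4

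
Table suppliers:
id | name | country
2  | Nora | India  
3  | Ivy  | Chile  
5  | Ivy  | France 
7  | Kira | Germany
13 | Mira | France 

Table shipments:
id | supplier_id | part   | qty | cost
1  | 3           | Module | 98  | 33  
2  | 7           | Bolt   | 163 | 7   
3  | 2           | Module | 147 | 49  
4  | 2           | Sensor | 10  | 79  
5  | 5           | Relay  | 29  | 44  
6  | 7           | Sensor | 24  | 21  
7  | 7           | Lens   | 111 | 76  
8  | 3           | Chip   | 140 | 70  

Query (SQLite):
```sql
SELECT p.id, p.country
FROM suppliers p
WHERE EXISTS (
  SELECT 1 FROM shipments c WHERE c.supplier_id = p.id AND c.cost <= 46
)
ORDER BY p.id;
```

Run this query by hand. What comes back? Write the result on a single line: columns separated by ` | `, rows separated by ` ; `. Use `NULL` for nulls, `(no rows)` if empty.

For each suppliers row, check whether any shipments with matching supplier_id has cost <= 46.
Keep rows where that is true.

3 | Chile ; 5 | France ; 7 | Germany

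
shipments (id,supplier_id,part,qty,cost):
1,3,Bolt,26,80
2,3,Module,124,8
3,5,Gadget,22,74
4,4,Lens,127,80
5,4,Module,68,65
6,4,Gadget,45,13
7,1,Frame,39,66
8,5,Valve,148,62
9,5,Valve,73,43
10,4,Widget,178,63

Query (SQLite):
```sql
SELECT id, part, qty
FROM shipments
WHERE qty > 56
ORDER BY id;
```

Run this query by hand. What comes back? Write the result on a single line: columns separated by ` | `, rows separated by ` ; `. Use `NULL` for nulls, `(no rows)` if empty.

qty > 56: ids {2, 4, 5, 8, 9, 10}

2 | Module | 124 ; 4 | Lens | 127 ; 5 | Module | 68 ; 8 | Valve | 148 ; 9 | Valve | 73 ; 10 | Widget | 178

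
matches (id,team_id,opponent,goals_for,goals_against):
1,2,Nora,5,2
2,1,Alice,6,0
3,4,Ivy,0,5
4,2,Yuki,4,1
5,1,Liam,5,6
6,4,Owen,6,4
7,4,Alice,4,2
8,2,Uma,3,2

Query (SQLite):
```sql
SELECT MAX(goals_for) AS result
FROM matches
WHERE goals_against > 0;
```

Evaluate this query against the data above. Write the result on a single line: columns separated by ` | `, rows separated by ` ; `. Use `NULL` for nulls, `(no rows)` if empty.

6

Rows where goals_against > 0 → goals_for values: [5, 0, 4, 5, 6, 4, 3].
MAX of non-NULL values = 6.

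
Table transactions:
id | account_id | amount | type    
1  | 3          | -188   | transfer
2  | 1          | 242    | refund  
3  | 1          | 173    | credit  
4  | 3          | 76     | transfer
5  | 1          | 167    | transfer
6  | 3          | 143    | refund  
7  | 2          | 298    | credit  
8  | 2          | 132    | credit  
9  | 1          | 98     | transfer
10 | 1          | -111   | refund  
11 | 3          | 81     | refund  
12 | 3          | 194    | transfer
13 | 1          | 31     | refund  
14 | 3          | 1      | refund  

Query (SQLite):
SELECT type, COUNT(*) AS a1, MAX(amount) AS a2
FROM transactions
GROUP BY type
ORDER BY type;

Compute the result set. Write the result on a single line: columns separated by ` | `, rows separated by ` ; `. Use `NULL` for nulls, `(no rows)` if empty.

credit | 3 | 298 ; refund | 6 | 242 ; transfer | 5 | 194

Group transactions by type.
Per group compute: COUNT(*), MAX(amount).
  credit: ids {3, 7, 8} → COUNT(*)=3, MAX(amount)=298
  refund: ids {2, 6, 10, 11, 13, 14} → COUNT(*)=6, MAX(amount)=242
  transfer: ids {1, 4, 5, 9, 12} → COUNT(*)=5, MAX(amount)=194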